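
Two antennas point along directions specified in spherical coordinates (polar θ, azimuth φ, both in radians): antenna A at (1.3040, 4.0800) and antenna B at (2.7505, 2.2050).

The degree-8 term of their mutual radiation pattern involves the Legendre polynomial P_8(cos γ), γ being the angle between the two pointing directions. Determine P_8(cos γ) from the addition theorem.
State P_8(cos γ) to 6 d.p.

Term-by-term m-sum for l=8 (normalisation 4π/17 = 0.739198):
  m=-8: Y*=0.13130 + 0.36339j  Y=0.00008 + 0.00021j  product -0.00007 + 0.00006j
  m=-7: Y*=-0.40530 - 0.11904j  Y=0.00215 + 0.00060j  product -0.00080 - 0.00050j
  m=-6: Y*=0.01027 - 0.00785j  Y=0.01075 - 0.00841j  product 0.00004 - 0.00017j
  m=-5: Y*=-0.00713 - 0.35039j  Y=-0.00175 - 0.05940j  product -0.02080 + 0.00104j
  m=-4: Y*=0.11823 + 0.08299j  Y=-0.15431 - 0.10666j  product -0.00939 - 0.02542j
  m=-3: Y*=0.27042 - 0.09153j  Y=-0.39192 + 0.13504j  product -0.09362 + 0.07239j
  m=-2: Y*=-0.05885 + 0.18628j  Y=-0.16785 + 0.53806j  product -0.09035 - 0.06293j
  m=-1: Y*=0.14877 + 0.20302j  Y=0.14873 + 0.20220j  product -0.01892 + 0.06028j
  m=+0: Y*=-0.20883 + 0.00000j  Y=-0.41226 + 0.00000j  product 0.08609 + 0.00000j
  m=+1: Y*=-0.14877 + 0.20302j  Y=-0.14873 + 0.20220j  product -0.01892 - 0.06028j
  m=+2: Y*=-0.05885 - 0.18628j  Y=-0.16785 - 0.53806j  product -0.09035 + 0.06293j
  m=+3: Y*=-0.27042 - 0.09153j  Y=0.39192 + 0.13504j  product -0.09362 - 0.07239j
  m=+4: Y*=0.11823 - 0.08299j  Y=-0.15431 + 0.10666j  product -0.00939 + 0.02542j
  m=+5: Y*=0.00713 - 0.35039j  Y=0.00175 - 0.05940j  product -0.02080 - 0.00104j
  m=+6: Y*=0.01027 + 0.00785j  Y=0.01075 + 0.00841j  product 0.00004 + 0.00017j
  m=+7: Y*=0.40530 - 0.11904j  Y=-0.00215 + 0.00060j  product -0.00080 + 0.00050j
  m=+8: Y*=0.13130 - 0.36339j  Y=0.00008 - 0.00021j  product -0.00007 - 0.00006j
Accumulated sum -0.38172 + 0.00000j; after 4π/(2l+1) scaling, -0.28217 + 0.00000j ⇒ P_8 = -0.282170

-0.282170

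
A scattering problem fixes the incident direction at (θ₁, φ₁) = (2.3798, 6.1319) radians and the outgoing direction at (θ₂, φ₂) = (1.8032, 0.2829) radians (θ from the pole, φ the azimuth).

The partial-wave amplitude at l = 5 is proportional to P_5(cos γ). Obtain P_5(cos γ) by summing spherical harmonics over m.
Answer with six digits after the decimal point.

Summing Y*_{l m}(θ₁,φ₁)·Y_{l m}(θ₂,φ₂) over m ∈ [−5, 5]; prefactor 4π/(2·5+1) = 1.142397:
  [-5]  conj(Y_{5,-5})(Ω₁) = (0.052880, -0.049901) ; Y_{5,-5}(Ω₂) = (0.063044, -0.400071) ; Δ = (-0.016630, -0.024302)
  [-4]  conj(Y_{5,-4})(Ω₁) = (-0.198237, 0.137123) ; Y_{5,-4}(Ω₂) = (-0.128894, 0.274359) ; Δ = (-0.012069, -0.072062)
  [-3]  conj(Y_{5,-3})(Ω₁) = (0.379546, -0.185150) ; Y_{5,-3}(Ω₂) = (-0.110111, 0.125015) ; Δ = (-0.018646, 0.067836)
  [-2]  conj(Y_{5,-2})(Ω₁) = (-0.318325, 0.099367) ; Y_{5,-2}(Ω₂) = (0.262371, -0.166621) ; Δ = (-0.066963, 0.079111)
  [-1]  conj(Y_{5,-1})(Ω₁) = (-0.125252, 0.019095) ; Y_{5,-1}(Ω₂) = (0.094707, -0.027531) ; Δ = (-0.011337, 0.005257)
  [+0]  conj(Y_{5,0})(Ω₁) = (0.370667, -0.000000) ; Y_{5,0}(Ω₂) = (-0.308792, 0.000000) ; Δ = (-0.114459, 0.000000)
  [+1]  conj(Y_{5,1})(Ω₁) = (0.125252, 0.019095) ; Y_{5,1}(Ω₂) = (-0.094707, -0.027531) ; Δ = (-0.011337, -0.005257)
  [+2]  conj(Y_{5,2})(Ω₁) = (-0.318325, -0.099367) ; Y_{5,2}(Ω₂) = (0.262371, 0.166621) ; Δ = (-0.066963, -0.079111)
  [+3]  conj(Y_{5,3})(Ω₁) = (-0.379546, -0.185150) ; Y_{5,3}(Ω₂) = (0.110111, 0.125015) ; Δ = (-0.018646, -0.067836)
  [+4]  conj(Y_{5,4})(Ω₁) = (-0.198237, -0.137123) ; Y_{5,4}(Ω₂) = (-0.128894, -0.274359) ; Δ = (-0.012069, 0.072062)
  [+5]  conj(Y_{5,5})(Ω₁) = (-0.052880, -0.049901) ; Y_{5,5}(Ω₂) = (-0.063044, -0.400071) ; Δ = (-0.016630, 0.024302)
Σ over m = (-0.365748, -0.000000); ×(4π/11) → (-0.417829, -0.000000). Real part: -0.417829

-0.417829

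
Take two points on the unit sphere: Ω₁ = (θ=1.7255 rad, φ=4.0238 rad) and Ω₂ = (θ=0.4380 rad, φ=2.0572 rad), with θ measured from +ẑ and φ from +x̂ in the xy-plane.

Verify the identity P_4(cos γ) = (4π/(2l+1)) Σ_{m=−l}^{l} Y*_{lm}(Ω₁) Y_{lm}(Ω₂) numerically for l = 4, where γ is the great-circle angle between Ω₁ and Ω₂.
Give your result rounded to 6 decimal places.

Addition theorem: P_4(cos γ) = (4π/9) Σ_m Y*_{lm}(Ω₁) Y_{lm}(Ω₂), m = −4…4:
  term(m=-4) = (-0.000075, 0.006039)   from Y*(Ω₁)=(-0.390539, -0.159273), Y(Ω₂)=(-0.005243, -0.013326)
  term(m=-3) = (-0.014921, 0.006018)   from Y*(Ω₁)=(-0.163711, 0.088370), Y(Ω₂)=(0.085943, 0.009630)
  term(m=-2) = (0.054588, 0.055270)   from Y*(Ω₁)=(0.052394, -0.267215), Y(Ω₂)=(-0.160608, 0.235777)
  term(m=-1) = (-0.039192, 0.093793)   from Y*(Ω₁)=(-0.129700, -0.157600), Y(Ω₂)=(-0.232803, -0.440267)
  term(m=+0) = (0.050020, 0.000000)   from Y*(Ω₁)=(0.244094, -0.000000), Y(Ω₂)=(0.204921, 0.000000)
  term(m=+1) = (-0.039192, -0.093793)   from Y*(Ω₁)=(0.129700, -0.157600), Y(Ω₂)=(0.232803, -0.440267)
  term(m=+2) = (0.054588, -0.055270)   from Y*(Ω₁)=(0.052394, 0.267215), Y(Ω₂)=(-0.160608, -0.235777)
  term(m=+3) = (-0.014921, -0.006018)   from Y*(Ω₁)=(0.163711, 0.088370), Y(Ω₂)=(-0.085943, 0.009630)
  term(m=+4) = (-0.000075, -0.006039)   from Y*(Ω₁)=(-0.390539, 0.159273), Y(Ω₂)=(-0.005243, 0.013326)
Σ over m = (0.050821, 0.000000); ×(4π/9) → (0.070960, 0.000000). Real part: 0.070960

0.070960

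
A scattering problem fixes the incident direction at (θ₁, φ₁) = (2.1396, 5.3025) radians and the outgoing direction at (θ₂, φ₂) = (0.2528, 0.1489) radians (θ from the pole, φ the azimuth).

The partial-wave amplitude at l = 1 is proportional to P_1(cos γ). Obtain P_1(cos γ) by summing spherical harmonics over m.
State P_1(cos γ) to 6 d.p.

-0.431514

Addition theorem: P_1(cos γ) = (4π/3) Σ_m Y*_{lm}(Ω₁) Y_{lm}(Ω₂), m = −1…1:
  term(m=-1) = +0.010742-0.022746i   from Y*(Ω₁)=+0.161981-0.241864i, Y(Ω₂)=+0.085457-0.012819i
  term(m=+0) = -0.124500-0.000000i   from Y*(Ω₁)=-0.263173-0.000000i, Y(Ω₂)=+0.473073+0.000000i
  term(m=+1) = +0.010742+0.022746i   from Y*(Ω₁)=-0.161981-0.241864i, Y(Ω₂)=-0.085457-0.012819i
Total Σ_m = -0.103016+0.000000i. Multiply by 4.188790: -0.431514+0.000000i. P_1(cos γ) = -0.431514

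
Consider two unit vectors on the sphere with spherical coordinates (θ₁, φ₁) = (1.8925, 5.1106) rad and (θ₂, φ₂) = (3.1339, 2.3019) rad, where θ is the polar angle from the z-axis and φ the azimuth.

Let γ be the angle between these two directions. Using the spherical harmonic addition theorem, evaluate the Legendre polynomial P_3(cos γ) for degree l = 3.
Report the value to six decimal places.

Addition theorem: P_3(cos γ) = (4π/7) Σ_m Y*_{lm}(Ω₁) Y_{lm}(Ω₂), m = −3…3:
  [-3]  conj(Y_{3,-3})(Ω₁) = (-0.331340, 0.130870) ; Y_{3,-3}(Ω₂) = (0.000000, -0.000000) ; Δ = (-0.000000, 0.000000)
  [-2]  conj(Y_{3,-2})(Ω₁) = (0.203369, 0.207903) ; Y_{3,-2}(Ω₂) = (0.000007, -0.000060) ; Δ = (0.000014, -0.000011)
  [-1]  conj(Y_{3,-1})(Ω₁) = (-0.059462, 0.141345) ; Y_{3,-1}(Ω₂) = (-0.006639, -0.007402) ; Δ = (0.001441, -0.000498)
  [+0]  conj(Y_{3,0})(Ω₁) = (0.294997, -0.000000) ; Y_{3,0}(Ω₂) = (-0.746220, 0.000000) ; Δ = (-0.220133, 0.000000)
  [+1]  conj(Y_{3,1})(Ω₁) = (0.059462, 0.141345) ; Y_{3,1}(Ω₂) = (0.006639, -0.007402) ; Δ = (0.001441, 0.000498)
  [+2]  conj(Y_{3,2})(Ω₁) = (0.203369, -0.207903) ; Y_{3,2}(Ω₂) = (0.000007, 0.000060) ; Δ = (0.000014, 0.000011)
  [+3]  conj(Y_{3,3})(Ω₁) = (0.331340, 0.130870) ; Y_{3,3}(Ω₂) = (-0.000000, -0.000000) ; Δ = (-0.000000, -0.000000)
Σ over m = (-0.217223, 0.000000); ×(4π/7) → (-0.389958, 0.000000). Real part: -0.389958

-0.389958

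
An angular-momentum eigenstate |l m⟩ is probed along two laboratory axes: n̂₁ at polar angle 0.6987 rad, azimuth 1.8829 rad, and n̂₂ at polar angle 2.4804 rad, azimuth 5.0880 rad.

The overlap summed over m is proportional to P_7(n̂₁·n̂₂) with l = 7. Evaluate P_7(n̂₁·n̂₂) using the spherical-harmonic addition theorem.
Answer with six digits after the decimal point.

Term-by-term m-sum for l=7 (normalisation 4π/15 = 0.837758):
  [-7]  conj(Y_{7,-7})(Ω₁) = (0.018619, 0.013123) ; Y_{7,-7}(Ω₂) = (-0.008069, 0.014348) ; Δ = (-0.000339, 0.000161)
  [-6]  conj(Y_{7,-6})(Ω₁) = (0.030160, -0.096871) ; Y_{7,-6}(Ω₂) = (-0.049957, -0.061415) ; Δ = (-0.007456, 0.002987)
  [-5]  conj(Y_{7,-5})(Ω₁) = (-0.267497, 0.002749) ; Y_{7,-5}(Ω₂) = (0.216742, -0.068774) ; Δ = (-0.057789, 0.018993)
  [-4]  conj(Y_{7,-4})(Ω₁) = (0.140832, 0.421610) ; Y_{7,-4}(Ω₂) = (-0.028674, 0.418857) ; Δ = (-0.180633, 0.046899)
  [-3]  conj(Y_{7,-3})(Ω₁) = (0.319081, -0.234846) ; Y_{7,-3}(Ω₂) = (-0.401976, -0.191192) ; Δ = (-0.173164, 0.033397)
  [-2]  conj(Y_{7,-2})(Ω₁) = (0.013639, 0.009824) ; Y_{7,-2}(Ω₂) = (0.066966, -0.062539) ; Δ = (0.001528, -0.000195)
  [-1]  conj(Y_{7,-1})(Ω₁) = (0.120406, -0.373180) ; Y_{7,-1}(Ω₂) = (-0.133610, -0.338827) ; Δ = (-0.142531, 0.009064)
  [+0]  conj(Y_{7,0})(Ω₁) = (-0.108245, -0.000000) ; Y_{7,0}(Ω₂) = (0.215091, 0.000000) ; Δ = (-0.023283, -0.000000)
  [+1]  conj(Y_{7,1})(Ω₁) = (-0.120406, -0.373180) ; Y_{7,1}(Ω₂) = (0.133610, -0.338827) ; Δ = (-0.142531, -0.009064)
  [+2]  conj(Y_{7,2})(Ω₁) = (0.013639, -0.009824) ; Y_{7,2}(Ω₂) = (0.066966, 0.062539) ; Δ = (0.001528, 0.000195)
  [+3]  conj(Y_{7,3})(Ω₁) = (-0.319081, -0.234846) ; Y_{7,3}(Ω₂) = (0.401976, -0.191192) ; Δ = (-0.173164, -0.033397)
  [+4]  conj(Y_{7,4})(Ω₁) = (0.140832, -0.421610) ; Y_{7,4}(Ω₂) = (-0.028674, -0.418857) ; Δ = (-0.180633, -0.046899)
  [+5]  conj(Y_{7,5})(Ω₁) = (0.267497, 0.002749) ; Y_{7,5}(Ω₂) = (-0.216742, -0.068774) ; Δ = (-0.057789, -0.018993)
  [+6]  conj(Y_{7,6})(Ω₁) = (0.030160, 0.096871) ; Y_{7,6}(Ω₂) = (-0.049957, 0.061415) ; Δ = (-0.007456, -0.002987)
  [+7]  conj(Y_{7,7})(Ω₁) = (-0.018619, 0.013123) ; Y_{7,7}(Ω₂) = (0.008069, 0.014348) ; Δ = (-0.000339, -0.000161)
Accumulated sum (-1.144048, 0.000000); after 4π/(2l+1) scaling, (-0.958436, 0.000000) ⇒ P_7 = -0.958436

-0.958436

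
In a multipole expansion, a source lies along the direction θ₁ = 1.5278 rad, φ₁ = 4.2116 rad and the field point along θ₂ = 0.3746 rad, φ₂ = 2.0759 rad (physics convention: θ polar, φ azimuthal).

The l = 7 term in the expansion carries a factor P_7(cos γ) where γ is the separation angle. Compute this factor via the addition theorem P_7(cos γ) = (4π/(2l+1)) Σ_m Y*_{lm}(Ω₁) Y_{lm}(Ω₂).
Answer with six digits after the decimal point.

0.270182

Addition theorem: P_7(cos γ) = (4π/15) Σ_m Y*_{lm}(Ω₁) Y_{lm}(Ω₂), m = −7…7:
  [-7]  conj(Y_{7,-7})(Ω₁) = -0.17684 - 0.46427j ; Y_{7,-7}(Ω₂) = -0.00017 - 0.00041j ; Δ = -0.00016 + 0.00015j
  [-6]  conj(Y_{7,-6})(Ω₁) = 0.07923 + 0.01091j ; Y_{7,-6}(Ω₂) = 0.00415 + 0.00046j ; Δ = 0.00032 + 0.00008j
  [-5]  conj(Y_{7,-5})(Ω₁) = 0.21221 - 0.28642j ; Y_{7,-5}(Ω₂) = -0.01427 + 0.02015j ; Δ = 0.00274 + 0.00836j
  [-4]  conj(Y_{7,-4})(Ω₁) = 0.03919 + 0.08492j ; Y_{7,-4}(Ω₂) = -0.04395 - 0.09106j ; Δ = 0.00601 - 0.00730j
  [-3]  conj(Y_{7,-3})(Ω₁) = 0.31684 + 0.02171j ; Y_{7,-3}(Ω₂) = 0.28739 + 0.01596j ; Δ = 0.09071 + 0.01130j
  [-2]  conj(Y_{7,-2})(Ω₁) = -0.05354 + 0.08367j ; Y_{7,-2}(Ω₂) = -0.27985 + 0.44579j ; Δ = -0.02232 - 0.04728j
  [-1]  conj(Y_{7,-1})(Ω₁) = 0.14560 + 0.26603j ; Y_{7,-1}(Ω₂) = -0.21860 - 0.39534j ; Δ = 0.07334 - 0.11572j
  [+0]  conj(Y_{7,0})(Ω₁) = -0.10103 + 0.00000j ; Y_{7,0}(Ω₂) = -0.20978 + 0.00000j ; Δ = 0.02119 + 0.00000j
  [+1]  conj(Y_{7,1})(Ω₁) = -0.14560 + 0.26603j ; Y_{7,1}(Ω₂) = 0.21860 - 0.39534j ; Δ = 0.07334 + 0.11572j
  [+2]  conj(Y_{7,2})(Ω₁) = -0.05354 - 0.08367j ; Y_{7,2}(Ω₂) = -0.27985 - 0.44579j ; Δ = -0.02232 + 0.04728j
  [+3]  conj(Y_{7,3})(Ω₁) = -0.31684 + 0.02171j ; Y_{7,3}(Ω₂) = -0.28739 + 0.01596j ; Δ = 0.09071 - 0.01130j
  [+4]  conj(Y_{7,4})(Ω₁) = 0.03919 - 0.08492j ; Y_{7,4}(Ω₂) = -0.04395 + 0.09106j ; Δ = 0.00601 + 0.00730j
  [+5]  conj(Y_{7,5})(Ω₁) = -0.21221 - 0.28642j ; Y_{7,5}(Ω₂) = 0.01427 + 0.02015j ; Δ = 0.00274 - 0.00836j
  [+6]  conj(Y_{7,6})(Ω₁) = 0.07923 - 0.01091j ; Y_{7,6}(Ω₂) = 0.00415 - 0.00046j ; Δ = 0.00032 - 0.00008j
  [+7]  conj(Y_{7,7})(Ω₁) = 0.17684 - 0.46427j ; Y_{7,7}(Ω₂) = 0.00017 - 0.00041j ; Δ = -0.00016 - 0.00015j
Total Σ_m = 0.32251 + 0.00000j. Multiply by 0.837758: 0.27018 + 0.00000j. P_7(cos γ) = 0.270182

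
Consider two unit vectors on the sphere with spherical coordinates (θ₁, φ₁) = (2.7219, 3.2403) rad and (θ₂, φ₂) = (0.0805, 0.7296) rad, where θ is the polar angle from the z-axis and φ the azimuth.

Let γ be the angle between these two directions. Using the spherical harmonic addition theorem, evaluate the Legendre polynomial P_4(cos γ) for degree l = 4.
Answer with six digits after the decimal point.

Expand P_4 via completeness: Σ_{m} conj(Y_{4,m}) at Ω₁ times Y_{4,m} at Ω₂ —
  term(m=-4) = -0.000000-0.000000i   from Y*(Ω₁)=+0.011262+0.004693i, Y(Ω₂)=-0.000018-0.000004i
  term(m=-3) = -0.000016-0.000048i   from Y*(Ω₁)=+0.073970+0.022568i, Y(Ω₂)=-0.000376-0.000529i
  term(m=-2) = +0.001053-0.003297i   from Y*(Ω₁)=+0.263488+0.052703i, Y(Ω₂)=+0.001434-0.012801i
  term(m=-1) = +0.060494-0.044190i   from Y*(Ω₁)=+0.497131+0.049230i, Y(Ω₂)=+0.111787-0.099959i
  term(m=+0) = +0.201309+0.000000i   from Y*(Ω₁)=+0.245775-0.000000i, Y(Ω₂)=+0.819078+0.000000i
  term(m=+1) = +0.060494+0.044190i   from Y*(Ω₁)=-0.497131+0.049230i, Y(Ω₂)=-0.111787-0.099959i
  term(m=+2) = +0.001053+0.003297i   from Y*(Ω₁)=+0.263488-0.052703i, Y(Ω₂)=+0.001434+0.012801i
  term(m=+3) = -0.000016+0.000048i   from Y*(Ω₁)=-0.073970+0.022568i, Y(Ω₂)=+0.000376-0.000529i
  term(m=+4) = -0.000000+0.000000i   from Y*(Ω₁)=+0.011262-0.004693i, Y(Ω₂)=-0.000018+0.000004i
Accumulated sum +0.324369+0.000000i; after 4π/(2l+1) scaling, +0.452905+0.000000i ⇒ P_4 = 0.452905

0.452905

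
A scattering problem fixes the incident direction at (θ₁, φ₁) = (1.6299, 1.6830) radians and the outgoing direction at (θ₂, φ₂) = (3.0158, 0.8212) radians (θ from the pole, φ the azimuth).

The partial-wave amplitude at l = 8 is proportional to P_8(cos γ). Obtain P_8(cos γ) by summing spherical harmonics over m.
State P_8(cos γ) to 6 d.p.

Addition theorem: P_8(cos γ) = (4π/17) Σ_m Y*_{lm}(Ω₁) Y_{lm}(Ω₂), m = −8…8:
  [-8]  conj(Y_{8,-8})(Ω₁) = 0.31689 + 0.39739j ; Y_{8,-8}(Ω₂) = 0.00000 - 0.00000j ; Δ = 0.00000 + 0.00000j
  [-7]  conj(Y_{8,-7})(Ω₁) = -0.08507 + 0.08506j ; Y_{8,-7}(Ω₂) = -0.00000 - 0.00000j ; Δ = 0.00000 - 0.00000j
  [-6]  conj(Y_{8,-6})(Ω₁) = 0.27598 + 0.22009j ; Y_{8,-6}(Ω₂) = 0.00000 + 0.00002j ; Δ = -0.00000 + 0.00001j
  [-5]  conj(Y_{8,-5})(Ω₁) = -0.07467 + 0.11884j ; Y_{8,-5}(Ω₂) = 0.00017 - 0.00024j ; Δ = 0.00002 + 0.00004j
  [-4]  conj(Y_{8,-4})(Ω₁) = 0.27545 + 0.13265j ; Y_{8,-4}(Ω₂) = -0.00318 + 0.00046j ; Δ = -0.00094 - 0.00030j
  [-3]  conj(Y_{8,-3})(Ω₁) = -0.04933 + 0.14096j ; Y_{8,-3}(Ω₂) = 0.02025 + 0.01631j ; Δ = -0.00330 + 0.00205j
  [-2]  conj(Y_{8,-2})(Ω₁) = 0.27783 + 0.06341j ; Y_{8,-2}(Ω₂) = -0.01064 - 0.14838j ; Δ = 0.00645 - 0.04190j
  [-1]  conj(Y_{8,-1})(Ω₁) = -0.01714 + 0.15211j ; Y_{8,-1}(Ω₂) = -0.36598 + 0.39317j ; Δ = -0.05353 - 0.06241j
  [+0]  conj(Y_{8,0})(Ω₁) = 0.27885 + 0.00000j ; Y_{8,0}(Ω₂) = 0.85448 + 0.00000j ; Δ = 0.23827 + 0.00000j
  [+1]  conj(Y_{8,1})(Ω₁) = 0.01714 + 0.15211j ; Y_{8,1}(Ω₂) = 0.36598 + 0.39317j ; Δ = -0.05353 + 0.06241j
  [+2]  conj(Y_{8,2})(Ω₁) = 0.27783 - 0.06341j ; Y_{8,2}(Ω₂) = -0.01064 + 0.14838j ; Δ = 0.00645 + 0.04190j
  [+3]  conj(Y_{8,3})(Ω₁) = 0.04933 + 0.14096j ; Y_{8,3}(Ω₂) = -0.02025 + 0.01631j ; Δ = -0.00330 - 0.00205j
  [+4]  conj(Y_{8,4})(Ω₁) = 0.27545 - 0.13265j ; Y_{8,4}(Ω₂) = -0.00318 - 0.00046j ; Δ = -0.00094 + 0.00030j
  [+5]  conj(Y_{8,5})(Ω₁) = 0.07467 + 0.11884j ; Y_{8,5}(Ω₂) = -0.00017 - 0.00024j ; Δ = 0.00002 - 0.00004j
  [+6]  conj(Y_{8,6})(Ω₁) = 0.27598 - 0.22009j ; Y_{8,6}(Ω₂) = 0.00000 - 0.00002j ; Δ = -0.00000 - 0.00001j
  [+7]  conj(Y_{8,7})(Ω₁) = 0.08507 + 0.08506j ; Y_{8,7}(Ω₂) = 0.00000 - 0.00000j ; Δ = 0.00000 + 0.00000j
  [+8]  conj(Y_{8,8})(Ω₁) = 0.31689 - 0.39739j ; Y_{8,8}(Ω₂) = 0.00000 + 0.00000j ; Δ = 0.00000 - 0.00000j
Σ over m = 0.13567 + 0.00000j; ×(4π/17) → 0.10028 + 0.00000j. Real part: 0.100283

0.100283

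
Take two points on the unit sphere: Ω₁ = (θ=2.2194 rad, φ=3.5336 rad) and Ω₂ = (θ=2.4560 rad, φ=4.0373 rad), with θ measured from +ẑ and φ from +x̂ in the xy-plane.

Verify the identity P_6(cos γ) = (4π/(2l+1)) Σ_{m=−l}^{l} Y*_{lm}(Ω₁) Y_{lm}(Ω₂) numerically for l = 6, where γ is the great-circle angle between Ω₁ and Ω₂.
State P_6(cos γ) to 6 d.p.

-0.183653

Summing Y*_{l m}(θ₁,φ₁)·Y_{l m}(θ₂,φ₂) over m ∈ [−6, 6]; prefactor 4π/(2·6+1) = 0.966644:
  [-6]  conj(Y_{6,-6})(Ω₁) = -0.087139+0.087865i ; Y_{6,-6}(Ω₂) = +0.019123+0.024546i ; Δ = -0.003823-0.000459i
  [-5]  conj(Y_{6,-5})(Ω₁) = -0.123309+0.300631i ; Y_{6,-5}(Ω₂) = -0.030537+0.128193i ; Δ = -0.034773-0.024988i
  [-4]  conj(Y_{6,-4})(Ω₁) = +0.001200+0.433725i ; Y_{6,-4}(Ω₂) = -0.289809+0.136875i ; Δ = -0.059714-0.125533i
  [-3]  conj(Y_{6,-3})(Ω₁) = +0.077664+0.186403i ; Y_{6,-3}(Ω₂) = -0.412828-0.201700i ; Δ = +0.005535-0.092617i
  [-2]  conj(Y_{6,-2})(Ω₁) = -0.171972-0.171497i ; Y_{6,-2}(Ω₂) = -0.058898-0.262624i ; Δ = -0.034910+0.055265i
  [-1]  conj(Y_{6,-1})(Ω₁) = -0.284641-0.117671i ; Y_{6,-1}(Ω₂) = -0.142355+0.177816i ; Δ = +0.061444-0.033863i
  [+0]  conj(Y_{6,0})(Ω₁) = +0.164966-0.000000i ; Y_{6,0}(Ω₂) = -0.348600+0.000000i ; Δ = -0.057507+0.000000i
  [+1]  conj(Y_{6,1})(Ω₁) = +0.284641-0.117671i ; Y_{6,1}(Ω₂) = +0.142355+0.177816i ; Δ = +0.061444+0.033863i
  [+2]  conj(Y_{6,2})(Ω₁) = -0.171972+0.171497i ; Y_{6,2}(Ω₂) = -0.058898+0.262624i ; Δ = -0.034910-0.055265i
  [+3]  conj(Y_{6,3})(Ω₁) = -0.077664+0.186403i ; Y_{6,3}(Ω₂) = +0.412828-0.201700i ; Δ = +0.005535+0.092617i
  [+4]  conj(Y_{6,4})(Ω₁) = +0.001200-0.433725i ; Y_{6,4}(Ω₂) = -0.289809-0.136875i ; Δ = -0.059714+0.125533i
  [+5]  conj(Y_{6,5})(Ω₁) = +0.123309+0.300631i ; Y_{6,5}(Ω₂) = +0.030537+0.128193i ; Δ = -0.034773+0.024988i
  [+6]  conj(Y_{6,6})(Ω₁) = -0.087139-0.087865i ; Y_{6,6}(Ω₂) = +0.019123-0.024546i ; Δ = -0.003823+0.000459i
Accumulated sum -0.189990-0.000000i; after 4π/(2l+1) scaling, -0.183653-0.000000i ⇒ P_6 = -0.183653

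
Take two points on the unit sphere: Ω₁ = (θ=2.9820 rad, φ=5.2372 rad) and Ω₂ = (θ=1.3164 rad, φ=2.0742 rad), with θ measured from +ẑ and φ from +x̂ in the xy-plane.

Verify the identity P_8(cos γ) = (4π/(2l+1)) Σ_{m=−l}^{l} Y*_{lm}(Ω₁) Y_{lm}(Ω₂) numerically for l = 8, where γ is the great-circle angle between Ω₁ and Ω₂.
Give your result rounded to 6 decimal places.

Summing Y*_{l m}(θ₁,φ₁)·Y_{l m}(θ₂,φ₂) over m ∈ [−8, 8]; prefactor 4π/(2·8+1) = 0.739198:
  [-8]  conj(Y_{8,-8})(Ω₁) = (-0.000000, -0.000000) ; Y_{8,-8}(Ω₂) = (-0.251057, 0.307205) ; Δ = (0.000000, 0.000000)
  [-7]  conj(Y_{8,-7})(Ω₁) = (-0.000003, 0.000004) ; Y_{8,-7}(Ω₂) = (-0.153920, -0.382880) ; Δ = (0.000002, 0.000000)
  [-6]  conj(Y_{8,-6})(Ω₁) = (0.000083, 0.000001) ; Y_{8,-6}(Ω₂) = (-0.015353, -0.001869) ; Δ = (-0.000001, -0.000000)
  [-5]  conj(Y_{8,-5})(Ω₁) = (-0.000468, -0.000822) ; Y_{8,-5}(Ω₂) = (0.208294, -0.288961) ; Δ = (-0.000335, -0.000036)
  [-4]  conj(Y_{8,-4})(Ω₁) = (-0.004070, 0.006971) ; Y_{8,-4}(Ω₂) = (0.049082, 0.103499) ; Δ = (-0.000921, -0.000079)
  [-3]  conj(Y_{8,-3})(Ω₁) = (0.050916, 0.000185) ; Y_{8,-3}(Ω₂) = (0.300297, 0.018216) ; Δ = (0.015287, 0.000983)
  [-2]  conj(Y_{8,-2})(Ω₁) = (-0.112488, -0.195930) ; Y_{8,-2}(Ω₂) = (-0.089268, 0.141131) ; Δ = (0.037693, 0.001615)
  [-1]  conj(Y_{8,-1})(Ω₁) = (-0.311456, 0.537950) ; Y_{8,-1}(Ω₂) = (0.130910, 0.237703) ; Δ = (-0.168645, -0.003611)
  [+0]  conj(Y_{8,0})(Ω₁) = (0.687478, -0.000000) ; Y_{8,0}(Ω₂) = (-0.181290, 0.000000) ; Δ = (-0.124633, 0.000000)
  [+1]  conj(Y_{8,1})(Ω₁) = (0.311456, 0.537950) ; Y_{8,1}(Ω₂) = (-0.130910, 0.237703) ; Δ = (-0.168645, 0.003611)
  [+2]  conj(Y_{8,2})(Ω₁) = (-0.112488, 0.195930) ; Y_{8,2}(Ω₂) = (-0.089268, -0.141131) ; Δ = (0.037693, -0.001615)
  [+3]  conj(Y_{8,3})(Ω₁) = (-0.050916, 0.000185) ; Y_{8,3}(Ω₂) = (-0.300297, 0.018216) ; Δ = (0.015287, -0.000983)
  [+4]  conj(Y_{8,4})(Ω₁) = (-0.004070, -0.006971) ; Y_{8,4}(Ω₂) = (0.049082, -0.103499) ; Δ = (-0.000921, 0.000079)
  [+5]  conj(Y_{8,5})(Ω₁) = (0.000468, -0.000822) ; Y_{8,5}(Ω₂) = (-0.208294, -0.288961) ; Δ = (-0.000335, 0.000036)
  [+6]  conj(Y_{8,6})(Ω₁) = (0.000083, -0.000001) ; Y_{8,6}(Ω₂) = (-0.015353, 0.001869) ; Δ = (-0.000001, 0.000000)
  [+7]  conj(Y_{8,7})(Ω₁) = (0.000003, 0.000004) ; Y_{8,7}(Ω₂) = (0.153920, -0.382880) ; Δ = (0.000002, -0.000000)
  [+8]  conj(Y_{8,8})(Ω₁) = (-0.000000, 0.000000) ; Y_{8,8}(Ω₂) = (-0.251057, -0.307205) ; Δ = (0.000000, -0.000000)
Accumulated sum (-0.358473, -0.000000); after 4π/(2l+1) scaling, (-0.264983, -0.000000) ⇒ P_8 = -0.264983

-0.264983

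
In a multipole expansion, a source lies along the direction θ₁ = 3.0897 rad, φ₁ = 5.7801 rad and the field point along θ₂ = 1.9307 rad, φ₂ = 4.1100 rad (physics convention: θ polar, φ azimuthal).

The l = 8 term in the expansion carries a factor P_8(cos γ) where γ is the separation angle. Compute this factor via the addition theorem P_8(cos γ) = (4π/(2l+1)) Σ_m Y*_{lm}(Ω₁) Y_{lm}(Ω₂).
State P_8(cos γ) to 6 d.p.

-0.280110

Addition theorem: P_8(cos γ) = (4π/17) Σ_m Y*_{lm}(Ω₁) Y_{lm}(Ω₂), m = −8…8:
  m=-8: (-0.000000, 0.000000) × (0.032326, -0.301745) = (0.000000, 0.000000)  (running Σ = (0.000000, 0.000000))
  m=-7: (0.000000, -0.000000) × (0.401805, -0.217251) = (0.000000, -0.000000)  (running Σ = (0.000000, -0.000000))
  m=-6: (-0.000000, -0.000000) × (0.193835, 0.099131) = (-0.000000, -0.000000)  (running Σ = (-0.000000, -0.000000))
  m=-5: (0.000003, 0.000002) × (-0.030298, -0.232387) = (0.000000, -0.000001)  (running Σ = (0.000000, -0.000001))
  m=-4: (-0.000042, -0.000088) × (0.236499, -0.212516) = (-0.000029, -0.000012)  (running Σ = (-0.000028, -0.000013))
  m=-3: (-0.000119, 0.001927) × (-0.091974, -0.022154) = (0.000054, -0.000175)  (running Σ = (0.000025, -0.000187))
  m=-2: (0.014640, -0.023114) × (-0.117910, -0.307626) = (-0.008837, -0.001778)  (running Σ = (-0.008811, -0.001966))
  m=-1: (-0.219000, 0.120519) × (-0.018468, 0.026856) = (0.000808, -0.008107)  (running Σ = (-0.008003, -0.010073))
  m=0: (1.107403, -0.000000) × (-0.327731, 0.000000) = (-0.362931, 0.000000)  (running Σ = (-0.370934, -0.010073))
  m=1: (0.219000, 0.120519) × (0.018468, 0.026856) = (0.000808, 0.008107)  (running Σ = (-0.370126, -0.001966))
  m=2: (0.014640, 0.023114) × (-0.117910, 0.307626) = (-0.008837, 0.001778)  (running Σ = (-0.378963, -0.000187))
  m=3: (0.000119, 0.001927) × (0.091974, -0.022154) = (0.000054, 0.000175)  (running Σ = (-0.378909, -0.000013))
  m=4: (-0.000042, 0.000088) × (0.236499, 0.212516) = (-0.000029, 0.000012)  (running Σ = (-0.378938, -0.000001))
  m=5: (-0.000003, 0.000002) × (0.030298, -0.232387) = (0.000000, 0.000001)  (running Σ = (-0.378937, -0.000000))
  m=6: (-0.000000, 0.000000) × (0.193835, -0.099131) = (-0.000000, 0.000000)  (running Σ = (-0.378937, -0.000000))
  m=7: (-0.000000, -0.000000) × (-0.401805, -0.217251) = (0.000000, 0.000000)  (running Σ = (-0.378937, 0.000000))
  m=8: (-0.000000, -0.000000) × (0.032326, 0.301745) = (0.000000, -0.000000)  (running Σ = (-0.378937, -0.000000))
Total Σ_m = (-0.378937, -0.000000). Multiply by 0.739198: (-0.280110, -0.000000). P_8(cos γ) = -0.280110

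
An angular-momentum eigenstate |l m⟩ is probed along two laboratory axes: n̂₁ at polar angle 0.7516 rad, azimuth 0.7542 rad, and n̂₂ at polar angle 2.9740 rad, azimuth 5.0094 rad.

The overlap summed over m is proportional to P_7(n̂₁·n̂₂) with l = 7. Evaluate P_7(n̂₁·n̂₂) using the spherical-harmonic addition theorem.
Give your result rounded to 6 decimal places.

Summing Y*_{l m}(θ₁,φ₁)·Y_{l m}(θ₂,φ₂) over m ∈ [−7, 7]; prefactor 4π/(2·7+1) = 0.837758:
  term(m=-7) = (-0.000000, 0.000000)   from Y*(Ω₁)=(0.018585, -0.029187), Y(Ω₂)=(-0.000002, 0.000001)
  term(m=-6) = (-0.000005, 0.000002)   from Y*(Ω₁)=(-0.025780, -0.136109), Y(Ω₂)=(-0.000008, -0.000039)
  term(m=-5) = (-0.000135, -0.000117)   from Y*(Ω₁)=(-0.261461, -0.190398), Y(Ω₂)=(0.000550, 0.000047)
  term(m=-4) = (0.000632, -0.002397)   from Y*(Ω₁)=(-0.455497, 0.057140), Y(Ω₂)=(-0.002017, 0.005009)
  term(m=-3) = (0.011167, -0.002255)   from Y*(Ω₁)=(-0.191278, 0.230908), Y(Ω₂)=(-0.029549, -0.023883)
  term(m=-2) = (-0.017933, -0.023278)   from Y*(Ω₁)=(-0.009878, -0.158102), Y(Ω₂)=(0.153719, -0.103821)
  term(m=-1) = (0.094175, -0.191431)   from Y*(Ω₁)=(-0.277525, -0.260727), Y(Ω₂)=(0.163969, 0.535734)
  term(m=+0) = (-0.032801, 0.000000)   from Y*(Ω₁)=(0.046664, -0.000000), Y(Ω₂)=(-0.702926, 0.000000)
  term(m=+1) = (0.094175, 0.191431)   from Y*(Ω₁)=(0.277525, -0.260727), Y(Ω₂)=(-0.163969, 0.535734)
  term(m=+2) = (-0.017933, 0.023278)   from Y*(Ω₁)=(-0.009878, 0.158102), Y(Ω₂)=(0.153719, 0.103821)
  term(m=+3) = (0.011167, 0.002255)   from Y*(Ω₁)=(0.191278, 0.230908), Y(Ω₂)=(0.029549, -0.023883)
  term(m=+4) = (0.000632, 0.002397)   from Y*(Ω₁)=(-0.455497, -0.057140), Y(Ω₂)=(-0.002017, -0.005009)
  term(m=+5) = (-0.000135, 0.000117)   from Y*(Ω₁)=(0.261461, -0.190398), Y(Ω₂)=(-0.000550, 0.000047)
  term(m=+6) = (-0.000005, -0.000002)   from Y*(Ω₁)=(-0.025780, 0.136109), Y(Ω₂)=(-0.000008, 0.000039)
  term(m=+7) = (-0.000000, -0.000000)   from Y*(Ω₁)=(-0.018585, -0.029187), Y(Ω₂)=(0.000002, 0.000001)
Total Σ_m = (0.143002, 0.000000). Multiply by 0.837758: (0.119801, 0.000000). P_7(cos γ) = 0.119801

0.119801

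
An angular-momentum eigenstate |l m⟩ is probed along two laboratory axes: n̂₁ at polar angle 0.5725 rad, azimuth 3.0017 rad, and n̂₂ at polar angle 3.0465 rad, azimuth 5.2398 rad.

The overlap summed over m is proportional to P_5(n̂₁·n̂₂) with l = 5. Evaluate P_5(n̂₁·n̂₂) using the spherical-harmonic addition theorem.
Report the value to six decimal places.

0.211988

Summing Y*_{l m}(θ₁,φ₁)·Y_{l m}(θ₂,φ₂) over m ∈ [−5, 5]; prefactor 4π/(2·5+1) = 1.142397:
  term(m=-5) = (0.000000, 0.000000)   from Y*(Ω₁)=(-0.016571, 0.013942), Y(Ω₂)=(0.000002, -0.000003)
  term(m=-4) = (0.000011, 0.000006)   from Y*(Ω₁)=(0.090050, -0.056403), Y(Ω₂)=(0.000061, 0.000102)
  term(m=-3) = (0.000628, -0.000289)   from Y*(Ω₁)=(-0.269155, 0.120093), Y(Ω₂)=(-0.002345, 0.000027)
  term(m=-2) = (0.003287, -0.013656)   from Y*(Ω₁)=(0.449857, -0.129254), Y(Ω₂)=(0.014806, -0.026102)
  term(m=-1) = (-0.040269, -0.051111)   from Y*(Ω₁)=(-0.273414, 0.038500), Y(Ω₂)=(0.118607, 0.203637)
  term(m=+0) = (0.258250, 0.000000)   from Y*(Ω₁)=(-0.295753, -0.000000), Y(Ω₂)=(-0.873195, 0.000000)
  term(m=+1) = (-0.040269, 0.051111)   from Y*(Ω₁)=(0.273414, 0.038500), Y(Ω₂)=(-0.118607, 0.203637)
  term(m=+2) = (0.003287, 0.013656)   from Y*(Ω₁)=(0.449857, 0.129254), Y(Ω₂)=(0.014806, 0.026102)
  term(m=+3) = (0.000628, 0.000289)   from Y*(Ω₁)=(0.269155, 0.120093), Y(Ω₂)=(0.002345, 0.000027)
  term(m=+4) = (0.000011, -0.000006)   from Y*(Ω₁)=(0.090050, 0.056403), Y(Ω₂)=(0.000061, -0.000102)
  term(m=+5) = (0.000000, -0.000000)   from Y*(Ω₁)=(0.016571, 0.013942), Y(Ω₂)=(-0.000002, -0.000003)
Σ over m = (0.185564, -0.000000); ×(4π/11) → (0.211988, -0.000000). Real part: 0.211988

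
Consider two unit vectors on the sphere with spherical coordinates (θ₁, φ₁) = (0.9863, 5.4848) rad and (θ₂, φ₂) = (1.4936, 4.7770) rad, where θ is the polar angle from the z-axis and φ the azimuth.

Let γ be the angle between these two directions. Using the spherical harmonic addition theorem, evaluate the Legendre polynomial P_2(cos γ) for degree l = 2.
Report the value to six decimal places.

Expand P_2 via completeness: Σ_{m} conj(Y_{2,m}) at Ω₁ times Y_{2,m} at Ω₂ —
  [-2]  conj(Y_{2,-2})(Ω₁) = -0.006978-0.268578i ; Y_{2,-2}(Ω₂) = -0.380775+0.049480i ; Δ = +0.015946+0.101923i
  [-1]  conj(Y_{2,-1})(Ω₁) = +0.248098-0.254627i ; Y_{2,-1}(Ω₂) = +0.003835+0.059277i ; Δ = +0.016045+0.013730i
  [+0]  conj(Y_{2,0})(Ω₁) = -0.027319-0.000000i ; Y_{2,0}(Ω₂) = -0.309764+0.000000i ; Δ = +0.008462+0.000000i
  [+1]  conj(Y_{2,1})(Ω₁) = -0.248098-0.254627i ; Y_{2,1}(Ω₂) = -0.003835+0.059277i ; Δ = +0.016045-0.013730i
  [+2]  conj(Y_{2,2})(Ω₁) = -0.006978+0.268578i ; Y_{2,2}(Ω₂) = -0.380775-0.049480i ; Δ = +0.015946-0.101923i
Total Σ_m = +0.072445+0.000000i. Multiply by 2.513274: +0.182075+0.000000i. P_2(cos γ) = 0.182075

0.182075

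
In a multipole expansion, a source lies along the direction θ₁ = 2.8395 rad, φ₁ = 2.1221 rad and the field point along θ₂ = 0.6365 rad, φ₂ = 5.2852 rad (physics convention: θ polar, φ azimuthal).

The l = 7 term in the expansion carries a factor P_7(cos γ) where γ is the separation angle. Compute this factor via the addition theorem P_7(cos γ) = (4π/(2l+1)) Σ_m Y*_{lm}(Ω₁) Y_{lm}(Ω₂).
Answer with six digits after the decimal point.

0.054271

Term-by-term m-sum for l=7 (normalisation 4π/15 = 0.837758):
  m=-7: Y*=-0.000068+0.000078i  Y=+0.010001+0.008470i  product -0.000001+0.000000i
  m=-6: Y*=-0.001222-0.000205i  Y=+0.063476-0.019307i  product -0.000082+0.000011i
  m=-5: Y*=-0.003486-0.008601i  Y=+0.055246-0.193922i  product -0.001860+0.000201i
  m=-4: Y*=+0.028793-0.039127i  Y=-0.262765-0.299324i  product -0.019277+0.001663i
  m=-3: Y*=+0.178993+0.014911i  Y=-0.462441+0.068774i  product -0.083799+0.005414i
  m=-2: Y*=+0.200134+0.395765i  Y=-0.067275+0.148578i  product -0.072266+0.003110i
  m=-1: Y*=-0.315232+0.512656i  Y=-0.178730-0.277126i  product +0.198412-0.004268i
  m=+0: Y*=-0.080635-0.000000i  Y=-0.279400+0.000000i  product +0.022530+0.000000i
  m=+1: Y*=+0.315232+0.512656i  Y=+0.178730-0.277126i  product +0.198412+0.004268i
  m=+2: Y*=+0.200134-0.395765i  Y=-0.067275-0.148578i  product -0.072266-0.003110i
  m=+3: Y*=-0.178993+0.014911i  Y=+0.462441+0.068774i  product -0.083799-0.005414i
  m=+4: Y*=+0.028793+0.039127i  Y=-0.262765+0.299324i  product -0.019277-0.001663i
  m=+5: Y*=+0.003486-0.008601i  Y=-0.055246-0.193922i  product -0.001860-0.000201i
  m=+6: Y*=-0.001222+0.000205i  Y=+0.063476+0.019307i  product -0.000082-0.000011i
  m=+7: Y*=+0.000068+0.000078i  Y=-0.010001+0.008470i  product -0.000001-0.000000i
Total Σ_m = +0.064782+0.000000i. Multiply by 0.837758: +0.054271+0.000000i. P_7(cos γ) = 0.054271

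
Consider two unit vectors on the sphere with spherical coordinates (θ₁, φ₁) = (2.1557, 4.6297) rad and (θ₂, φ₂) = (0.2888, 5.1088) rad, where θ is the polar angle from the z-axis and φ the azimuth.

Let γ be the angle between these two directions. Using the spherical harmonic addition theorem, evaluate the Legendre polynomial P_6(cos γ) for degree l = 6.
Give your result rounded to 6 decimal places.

0.165751

Addition theorem: P_6(cos γ) = (4π/13) Σ_m Y*_{lm}(Ω₁) Y_{lm}(Ω₂), m = −6…6:
  [-6]  conj(Y_{6,-6})(Ω₁) = (-0.142721, 0.077254) ; Y_{6,-6}(Ω₂) = (0.000186, 0.000178) ; Δ = (-0.000040, -0.000011)
  [-5]  conj(Y_{6,-5})(Ω₁) = (0.149568, 0.340909) ; Y_{6,-5}(Ω₂) = (0.002755, -0.001202) ; Δ = (0.000822, 0.000760)
  [-4]  conj(Y_{6,-4})(Ω₁) = (0.383736, -0.131763) ; Y_{6,-4}(Ω₂) = (-0.000317, -0.021377) ; Δ = (-0.002938, -0.008161)
  [-3]  conj(Y_{6,-3})(Ω₁) = (-0.018077, -0.071369) ; Y_{6,-3}(Ω₂) = (-0.095153, -0.038178) ; Δ = (-0.001005, 0.007481)
  [-2]  conj(Y_{6,-2})(Ω₁) = (0.317235, -0.052947) ; Y_{6,-2}(Ω₂) = (-0.228495, 0.231913) ; Δ = (-0.060208, 0.085669)
  [-1]  conj(Y_{6,-1})(Ω₁) = (-0.016894, -0.203846) ; Y_{6,-1}(Ω₂) = (0.230035, 0.549574) ; Δ = (0.108142, -0.056176)
  [+0]  conj(Y_{6,0})(Ω₁) = (0.272072, -0.000000) ; Y_{6,0}(Ω₂) = (0.301115, 0.000000) ; Δ = (0.081925, 0.000000)
  [+1]  conj(Y_{6,1})(Ω₁) = (0.016894, -0.203846) ; Y_{6,1}(Ω₂) = (-0.230035, 0.549574) ; Δ = (0.108142, 0.056176)
  [+2]  conj(Y_{6,2})(Ω₁) = (0.317235, 0.052947) ; Y_{6,2}(Ω₂) = (-0.228495, -0.231913) ; Δ = (-0.060208, -0.085669)
  [+3]  conj(Y_{6,3})(Ω₁) = (0.018077, -0.071369) ; Y_{6,3}(Ω₂) = (0.095153, -0.038178) ; Δ = (-0.001005, -0.007481)
  [+4]  conj(Y_{6,4})(Ω₁) = (0.383736, 0.131763) ; Y_{6,4}(Ω₂) = (-0.000317, 0.021377) ; Δ = (-0.002938, 0.008161)
  [+5]  conj(Y_{6,5})(Ω₁) = (-0.149568, 0.340909) ; Y_{6,5}(Ω₂) = (-0.002755, -0.001202) ; Δ = (0.000822, -0.000760)
  [+6]  conj(Y_{6,6})(Ω₁) = (-0.142721, -0.077254) ; Y_{6,6}(Ω₂) = (0.000186, -0.000178) ; Δ = (-0.000040, 0.000011)
Accumulated sum (0.171470, -0.000000); after 4π/(2l+1) scaling, (0.165751, -0.000000) ⇒ P_6 = 0.165751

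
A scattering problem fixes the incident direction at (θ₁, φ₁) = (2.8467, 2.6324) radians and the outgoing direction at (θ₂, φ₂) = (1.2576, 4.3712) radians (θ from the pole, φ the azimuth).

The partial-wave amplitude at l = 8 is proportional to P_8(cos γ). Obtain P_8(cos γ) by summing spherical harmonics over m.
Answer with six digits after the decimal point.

-0.277528

Term-by-term m-sum for l=8 (normalisation 4π/17 = 0.739198):
  [-8]  conj(Y_{8,-8})(Ω₁) = -0.000016+0.000021i ; Y_{8,-8}(Ω₂) = -0.316911+0.138524i ; Δ = +0.000002-0.000009i
  [-7]  conj(Y_{8,-7})(Ω₁) = -0.000315+0.000142i ; Y_{8,-7}(Ω₂) = +0.306471+0.326825i ; Δ = -0.000143-0.000060i
  [-6]  conj(Y_{8,-6})(Ω₁) = -0.002878-0.000249i ; Y_{8,-6}(Ω₂) = +0.054243-0.105129i ; Δ = -0.000182+0.000289i
  [-5]  conj(Y_{8,-5})(Ω₁) = -0.014335-0.009716i ; Y_{8,-5}(Ω₂) = +0.304917+0.041462i ; Δ = -0.003968-0.003557i
  [-4]  conj(Y_{8,-4})(Ω₁) = -0.034355-0.068313i ; Y_{8,-4}(Ω₂) = -0.050025-0.239345i ; Δ = -0.014632+0.011640i
  [-3]  conj(Y_{8,-3})(Ω₁) = +0.010537-0.243646i ; Y_{8,-3}(Ω₂) = +0.174799-0.106505i ; Δ = -0.024108-0.043711i
  [-2]  conj(Y_{8,-2})(Ω₁) = +0.272896-0.442706i ; Y_{8,-2}(Ω₂) = -0.218928-0.177901i ; Δ = -0.138502+0.048372i
  [-1]  conj(Y_{8,-1})(Ω₁) = +0.507950-0.283588i ; Y_{8,-1}(Ω₂) = +0.051890-0.146139i ; Δ = -0.015086-0.088947i
  [+0]  conj(Y_{8,0})(Ω₁) = -0.061358-0.000000i ; Y_{8,0}(Ω₂) = -0.289988+0.000000i ; Δ = +0.017793+0.000000i
  [+1]  conj(Y_{8,1})(Ω₁) = -0.507950-0.283588i ; Y_{8,1}(Ω₂) = -0.051890-0.146139i ; Δ = -0.015086+0.088947i
  [+2]  conj(Y_{8,2})(Ω₁) = +0.272896+0.442706i ; Y_{8,2}(Ω₂) = -0.218928+0.177901i ; Δ = -0.138502-0.048372i
  [+3]  conj(Y_{8,3})(Ω₁) = -0.010537-0.243646i ; Y_{8,3}(Ω₂) = -0.174799-0.106505i ; Δ = -0.024108+0.043711i
  [+4]  conj(Y_{8,4})(Ω₁) = -0.034355+0.068313i ; Y_{8,4}(Ω₂) = -0.050025+0.239345i ; Δ = -0.014632-0.011640i
  [+5]  conj(Y_{8,5})(Ω₁) = +0.014335-0.009716i ; Y_{8,5}(Ω₂) = -0.304917+0.041462i ; Δ = -0.003968+0.003557i
  [+6]  conj(Y_{8,6})(Ω₁) = -0.002878+0.000249i ; Y_{8,6}(Ω₂) = +0.054243+0.105129i ; Δ = -0.000182-0.000289i
  [+7]  conj(Y_{8,7})(Ω₁) = +0.000315+0.000142i ; Y_{8,7}(Ω₂) = -0.306471+0.326825i ; Δ = -0.000143+0.000060i
  [+8]  conj(Y_{8,8})(Ω₁) = -0.000016-0.000021i ; Y_{8,8}(Ω₂) = -0.316911-0.138524i ; Δ = +0.000002+0.000009i
Total Σ_m = -0.375444-0.000000i. Multiply by 0.739198: -0.277528-0.000000i. P_8(cos γ) = -0.277528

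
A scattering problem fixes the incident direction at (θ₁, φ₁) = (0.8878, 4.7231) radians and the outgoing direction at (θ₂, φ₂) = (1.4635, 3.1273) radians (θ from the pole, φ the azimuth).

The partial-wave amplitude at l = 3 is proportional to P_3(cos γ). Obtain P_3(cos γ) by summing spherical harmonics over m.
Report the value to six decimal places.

Term-by-term m-sum for l=3 (normalisation 4π/7 = 1.795196):
  m=-3: Y*=-0.00626 + 0.19463j  Y=-0.40969 - 0.01758j  product 0.00598 - 0.07963j
  m=-2: Y*=-0.38800 - 0.00831j  Y=0.10815 + 0.00309j  product -0.04193 - 0.00210j
  m=-1: Y*=0.00266 - 0.24856j  Y=0.30287 + 0.00433j  product 0.00188 - 0.07527j
  m=+0: Y*=-0.23751 + 0.00000j  Y=-0.11760 + 0.00000j  product 0.02793 + 0.00000j
  m=+1: Y*=-0.00266 - 0.24856j  Y=-0.30287 + 0.00433j  product 0.00188 + 0.07527j
  m=+2: Y*=-0.38800 + 0.00831j  Y=0.10815 - 0.00309j  product -0.04193 + 0.00210j
  m=+3: Y*=0.00626 + 0.19463j  Y=0.40969 - 0.01758j  product 0.00598 + 0.07963j
Total Σ_m = -0.04021 - 0.00000j. Multiply by 1.795196: -0.07218 - 0.00000j. P_3(cos γ) = -0.072177

-0.072177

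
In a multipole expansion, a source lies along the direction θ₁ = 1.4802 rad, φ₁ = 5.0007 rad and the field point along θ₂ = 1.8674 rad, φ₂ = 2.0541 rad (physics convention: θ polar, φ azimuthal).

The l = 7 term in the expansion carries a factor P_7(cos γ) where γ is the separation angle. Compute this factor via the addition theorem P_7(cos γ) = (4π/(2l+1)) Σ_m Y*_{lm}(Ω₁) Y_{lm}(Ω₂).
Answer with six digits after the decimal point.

Summing Y*_{l m}(θ₁,φ₁)·Y_{l m}(θ₂,φ₂) over m ∈ [−7, 7]; prefactor 4π/(2·7+1) = 0.837758:
  term(m=-7) = -0.036330+0.173987i   from Y*(Ω₁)=-0.438043-0.210186i, Y(Ω₂)=-0.087502-0.355206i
  term(m=-6) = -0.026957+0.063610i   from Y*(Ω₁)=+0.026160-0.163064i, Y(Ω₂)=-0.406162-0.100157i
  term(m=-5) = +0.005847-0.008624i   from Y*(Ω₁)=-0.318537+0.041399i, Y(Ω₂)=-0.021512+0.024278i
  term(m=-4) = -0.045545+0.045053i   from Y*(Ω₁)=-0.076638-0.172748i, Y(Ω₂)=-0.120184-0.316969i
  term(m=-3) = +0.034711-0.022989i   from Y*(Ω₁)=-0.205366+0.175046i, Y(Ω₂)=-0.153162-0.018606i
  term(m=-2) = -0.050931+0.020934i   from Y*(Ω₁)=-0.166056-0.107995i, Y(Ω₂)=+0.157924-0.228774i
  term(m=-1) = +0.047729-0.009427i   from Y*(Ω₁)=-0.071044+0.239550i, Y(Ω₂)=-0.090483-0.172408i
  term(m=+0) = -0.051565-0.000000i   from Y*(Ω₁)=-0.200581-0.000000i, Y(Ω₂)=+0.257076+0.000000i
  term(m=+1) = +0.047729+0.009427i   from Y*(Ω₁)=+0.071044+0.239550i, Y(Ω₂)=+0.090483-0.172408i
  term(m=+2) = -0.050931-0.020934i   from Y*(Ω₁)=-0.166056+0.107995i, Y(Ω₂)=+0.157924+0.228774i
  term(m=+3) = +0.034711+0.022989i   from Y*(Ω₁)=+0.205366+0.175046i, Y(Ω₂)=+0.153162-0.018606i
  term(m=+4) = -0.045545-0.045053i   from Y*(Ω₁)=-0.076638+0.172748i, Y(Ω₂)=-0.120184+0.316969i
  term(m=+5) = +0.005847+0.008624i   from Y*(Ω₁)=+0.318537+0.041399i, Y(Ω₂)=+0.021512+0.024278i
  term(m=+6) = -0.026957-0.063610i   from Y*(Ω₁)=+0.026160+0.163064i, Y(Ω₂)=-0.406162+0.100157i
  term(m=+7) = -0.036330-0.173987i   from Y*(Ω₁)=+0.438043-0.210186i, Y(Ω₂)=+0.087502-0.355206i
Σ over m = -0.194514+0.000000i; ×(4π/15) → -0.162956+0.000000i. Real part: -0.162956

-0.162956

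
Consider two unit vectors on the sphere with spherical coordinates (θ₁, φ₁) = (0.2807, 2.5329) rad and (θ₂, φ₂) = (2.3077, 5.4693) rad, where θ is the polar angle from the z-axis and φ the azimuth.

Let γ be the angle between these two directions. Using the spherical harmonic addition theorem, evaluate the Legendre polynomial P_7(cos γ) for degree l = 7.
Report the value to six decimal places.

0.384775

Expand P_7 via completeness: Σ_{m} conj(Y_{7,m}) at Ω₁ times Y_{7,m} at Ω₂ —
  m=-7: +0.000027-0.000056i × +0.050890-0.033778i = -0.000001-0.000004i  (running Σ = -0.000001-0.000004i)
  m=-6: -0.000709+0.000397i × -0.035274+0.204361i = -0.000056-0.000159i  (running Σ = -0.000057-0.000163i)
  m=-5: +0.006555+0.000645i × -0.238660-0.318571i = -0.001359-0.002242i  (running Σ = -0.001416-0.002405i)
  m=-4: -0.028430-0.024280i × +0.423004+0.048410i = -0.010851-0.011647i  (running Σ = -0.012266-0.014052i)
  m=-3: +0.037988+0.145562i × -0.081005+0.068221i = -0.013008-0.009200i  (running Σ = -0.025274-0.023252i)
  m=-2: +0.141097-0.382482i × -0.018100+0.317343i = +0.118824+0.051699i  (running Σ = +0.093550+0.028448i)
  m=-1: -0.512693+0.357334i × -0.177789-0.188218i = +0.158408+0.032968i  (running Σ = +0.251958+0.061416i)
  m=0: +0.178972-0.000000i × -0.249340+0.000000i = -0.044625+0.000000i  (running Σ = +0.207333+0.061416i)
  m=1: +0.512693+0.357334i × +0.177789-0.188218i = +0.158408-0.032968i  (running Σ = +0.365740+0.028448i)
  m=2: +0.141097+0.382482i × -0.018100-0.317343i = +0.118824-0.051699i  (running Σ = +0.484565-0.023252i)
  m=3: -0.037988+0.145562i × +0.081005+0.068221i = -0.013008+0.009200i  (running Σ = +0.471557-0.014052i)
  m=4: -0.028430+0.024280i × +0.423004-0.048410i = -0.010851+0.011647i  (running Σ = +0.460706-0.002405i)
  m=5: -0.006555+0.000645i × +0.238660-0.318571i = -0.001359+0.002242i  (running Σ = +0.459347-0.000163i)
  m=6: -0.000709-0.000397i × -0.035274-0.204361i = -0.000056+0.000159i  (running Σ = +0.459291-0.000004i)
  m=7: -0.000027-0.000056i × -0.050890-0.033778i = -0.000001+0.000004i  (running Σ = +0.459291+0.000000i)
Σ over m = +0.459291+0.000000i; ×(4π/15) → +0.384775+0.000000i. Real part: 0.384775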